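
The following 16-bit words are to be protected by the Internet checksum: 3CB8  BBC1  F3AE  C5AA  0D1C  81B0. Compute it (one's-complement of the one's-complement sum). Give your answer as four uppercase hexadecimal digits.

One's-complement addition (fold any carry out of bit 15 back into bit 0):
  0x3CB8 + 0xBBC1 = 0x0F879
  0xF879 + 0xF3AE = 0x1EC27 → wrap carry → 0xEC28
  0xEC28 + 0xC5AA = 0x1B1D2 → wrap carry → 0xB1D3
  0xB1D3 + 0x0D1C = 0x0BEEF
  0xBEEF + 0x81B0 = 0x1409F → wrap carry → 0x40A0
One's-complement sum = 0x40A0.
Checksum = ~0x40A0 & 0xFFFF = 0xBF5F.

BF5F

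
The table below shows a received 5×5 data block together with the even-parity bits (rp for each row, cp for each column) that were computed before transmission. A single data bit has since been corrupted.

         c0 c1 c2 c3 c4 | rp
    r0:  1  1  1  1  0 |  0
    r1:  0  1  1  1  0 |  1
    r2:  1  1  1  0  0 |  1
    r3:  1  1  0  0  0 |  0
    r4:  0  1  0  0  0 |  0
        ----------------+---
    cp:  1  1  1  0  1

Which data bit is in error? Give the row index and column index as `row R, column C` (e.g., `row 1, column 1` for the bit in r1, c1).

Recompute each row's even parity and compare to rp:
  r0: data parity 0, sent rp 0 → ok
  r1: data parity 1, sent rp 1 → ok
  r2: data parity 1, sent rp 1 → ok
  r3: data parity 0, sent rp 0 → ok
  r4: data parity 1, sent rp 0 → mismatch
Recompute each column's even parity and compare to cp:
  c0: data parity 1, sent cp 1 → ok
  c1: data parity 1, sent cp 1 → ok
  c2: data parity 1, sent cp 1 → ok
  c3: data parity 0, sent cp 0 → ok
  c4: data parity 0, sent cp 1 → mismatch
Exactly one row (r4) and one column (c4) fail → the flipped bit is at their intersection.

row 4, column 4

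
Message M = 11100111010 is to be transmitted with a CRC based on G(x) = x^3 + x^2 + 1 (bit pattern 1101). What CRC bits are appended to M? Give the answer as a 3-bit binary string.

Append 3 zeros: 11100111010000. Divide by 1101 (XOR where the leading bit is 1):
  pos 0: 1110 XOR 1101 = 0011
  pos 2: 1101 XOR 1101 = 0000
  pos 6: 1101 XOR 1101 = 0000
Remainder (last 3 bits) = 000. This is the CRC / FCS.

000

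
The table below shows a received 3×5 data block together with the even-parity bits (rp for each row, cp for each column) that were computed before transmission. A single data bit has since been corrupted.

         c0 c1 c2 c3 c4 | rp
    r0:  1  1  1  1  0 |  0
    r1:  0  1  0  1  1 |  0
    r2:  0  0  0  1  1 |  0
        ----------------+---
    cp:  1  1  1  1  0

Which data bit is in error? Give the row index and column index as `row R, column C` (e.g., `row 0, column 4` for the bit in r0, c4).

Recompute each row's even parity and compare to rp:
  r0: data parity 0, sent rp 0 → ok
  r1: data parity 1, sent rp 0 → mismatch
  r2: data parity 0, sent rp 0 → ok
Recompute each column's even parity and compare to cp:
  c0: data parity 1, sent cp 1 → ok
  c1: data parity 0, sent cp 1 → mismatch
  c2: data parity 1, sent cp 1 → ok
  c3: data parity 1, sent cp 1 → ok
  c4: data parity 0, sent cp 0 → ok
Exactly one row (r1) and one column (c1) fail → the flipped bit is at their intersection.

row 1, column 1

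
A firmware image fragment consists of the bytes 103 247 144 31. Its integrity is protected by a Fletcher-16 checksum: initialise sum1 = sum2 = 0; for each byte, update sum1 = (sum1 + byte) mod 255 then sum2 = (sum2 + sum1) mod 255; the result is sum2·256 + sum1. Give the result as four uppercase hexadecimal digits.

C50F

Running sums (mod 255):
  after byte 0 (103): sum1=103, sum2=103
  after byte 1 (247): sum1=95, sum2=198
  after byte 2 (144): sum1=239, sum2=182
  after byte 3 (31): sum1=15, sum2=197
Checksum = sum2·256 + sum1 = 197·256 + 15 = 50447 = 0xC50F.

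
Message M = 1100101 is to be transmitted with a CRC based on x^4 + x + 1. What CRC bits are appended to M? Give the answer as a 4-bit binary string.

Append 4 zeros: 11001010000. Divide by 10011 (XOR where the leading bit is 1):
  pos 0: 11001 XOR 10011 = 01010
  pos 1: 10100 XOR 10011 = 00111
  pos 3: 11110 XOR 10011 = 01101
  pos 4: 11010 XOR 10011 = 01001
  pos 5: 10010 XOR 10011 = 00001
Remainder (last 4 bits) = 0010. This is the CRC / FCS.

0010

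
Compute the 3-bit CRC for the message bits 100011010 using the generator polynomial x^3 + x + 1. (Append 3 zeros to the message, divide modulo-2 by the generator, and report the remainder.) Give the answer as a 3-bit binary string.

100

Append 3 zeros: 100011010000. Divide by 1011 (XOR where the leading bit is 1):
  pos 0: 1000 XOR 1011 = 0011
  pos 2: 1111 XOR 1011 = 0100
  pos 3: 1000 XOR 1011 = 0011
  pos 5: 1110 XOR 1011 = 0101
  pos 6: 1010 XOR 1011 = 0001
Remainder (last 3 bits) = 100. This is the CRC / FCS.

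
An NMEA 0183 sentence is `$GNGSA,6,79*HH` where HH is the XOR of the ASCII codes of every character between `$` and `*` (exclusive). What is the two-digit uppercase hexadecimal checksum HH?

XOR the ASCII codes of the payload characters:
  'G' = 0x47 → acc = 0x47
  'N' = 0x4E → acc = 0x09
  'G' = 0x47 → acc = 0x4E
  'S' = 0x53 → acc = 0x1D
  'A' = 0x41 → acc = 0x5C
  ',' = 0x2C → acc = 0x70
  '6' = 0x36 → acc = 0x46
  ',' = 0x2C → acc = 0x6A
  '7' = 0x37 → acc = 0x5D
  '9' = 0x39 → acc = 0x64
Checksum = 0x64.

64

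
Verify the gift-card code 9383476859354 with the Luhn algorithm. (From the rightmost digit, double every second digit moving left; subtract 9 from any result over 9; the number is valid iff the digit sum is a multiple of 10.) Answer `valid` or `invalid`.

From the right, keep odd positions and double even positions (subtract 9 from any doubled value over 9):
  doubled (positions 2,4,...): 1 9 7 5 6 6 → sum 34
  kept (positions 1,3,...): 4 3 5 6 4 8 9 → sum 39
Total = 73.
73 mod 10 = 3, so the number is invalid.

invalid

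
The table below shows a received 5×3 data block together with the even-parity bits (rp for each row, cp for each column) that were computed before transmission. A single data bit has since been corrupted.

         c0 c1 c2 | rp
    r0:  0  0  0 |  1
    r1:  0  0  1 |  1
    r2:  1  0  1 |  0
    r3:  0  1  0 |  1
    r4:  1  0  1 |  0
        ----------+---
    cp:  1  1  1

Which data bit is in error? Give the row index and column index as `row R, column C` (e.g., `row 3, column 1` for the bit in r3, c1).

Recompute each row's even parity and compare to rp:
  r0: data parity 0, sent rp 1 → mismatch
  r1: data parity 1, sent rp 1 → ok
  r2: data parity 0, sent rp 0 → ok
  r3: data parity 1, sent rp 1 → ok
  r4: data parity 0, sent rp 0 → ok
Recompute each column's even parity and compare to cp:
  c0: data parity 0, sent cp 1 → mismatch
  c1: data parity 1, sent cp 1 → ok
  c2: data parity 1, sent cp 1 → ok
Exactly one row (r0) and one column (c0) fail → the flipped bit is at their intersection.

row 0, column 0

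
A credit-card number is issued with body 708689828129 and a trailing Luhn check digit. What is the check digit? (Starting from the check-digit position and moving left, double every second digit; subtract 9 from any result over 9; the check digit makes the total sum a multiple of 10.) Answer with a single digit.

2

Partial digits right→left: 9 2 1 8 2 8 9 8 6 8 0 7
Double every second digit counting from the check-digit position (so the 1st, 3rd, 5th, ... of the partial from the right).
  doubled (with −9 where >9): 9 2 4 9 3 0 → sum 27
  kept as-is: 2 8 8 8 8 7 → sum 41
Total = 27 + 41 = 68.
Check digit = (10 − (68 mod 10)) mod 10 = 2.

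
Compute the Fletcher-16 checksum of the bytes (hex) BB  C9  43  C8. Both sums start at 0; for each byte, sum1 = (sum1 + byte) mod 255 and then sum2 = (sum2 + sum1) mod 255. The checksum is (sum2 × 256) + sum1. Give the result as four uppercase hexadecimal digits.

Running sums (mod 255):
  after byte 0 (BB): sum1=187, sum2=187
  after byte 1 (C9): sum1=133, sum2=65
  after byte 2 (43): sum1=200, sum2=10
  after byte 3 (C8): sum1=145, sum2=155
Checksum = sum2·256 + sum1 = 155·256 + 145 = 39825 = 0x9B91.

9B91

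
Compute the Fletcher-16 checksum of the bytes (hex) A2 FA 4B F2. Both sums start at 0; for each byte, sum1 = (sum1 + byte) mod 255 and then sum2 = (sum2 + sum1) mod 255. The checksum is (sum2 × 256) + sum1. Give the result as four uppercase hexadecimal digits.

05DB

Running sums (mod 255):
  after byte 0 (A2): sum1=162, sum2=162
  after byte 1 (FA): sum1=157, sum2=64
  after byte 2 (4B): sum1=232, sum2=41
  after byte 3 (F2): sum1=219, sum2=5
Checksum = sum2·256 + sum1 = 5·256 + 219 = 1499 = 0x05DB.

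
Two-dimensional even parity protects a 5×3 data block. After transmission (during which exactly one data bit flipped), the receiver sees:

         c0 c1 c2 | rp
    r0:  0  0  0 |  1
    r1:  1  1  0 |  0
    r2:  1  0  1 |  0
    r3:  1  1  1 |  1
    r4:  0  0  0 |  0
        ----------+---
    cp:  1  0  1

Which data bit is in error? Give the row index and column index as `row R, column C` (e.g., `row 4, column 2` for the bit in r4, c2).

Recompute each row's even parity and compare to rp:
  r0: data parity 0, sent rp 1 → mismatch
  r1: data parity 0, sent rp 0 → ok
  r2: data parity 0, sent rp 0 → ok
  r3: data parity 1, sent rp 1 → ok
  r4: data parity 0, sent rp 0 → ok
Recompute each column's even parity and compare to cp:
  c0: data parity 1, sent cp 1 → ok
  c1: data parity 0, sent cp 0 → ok
  c2: data parity 0, sent cp 1 → mismatch
Exactly one row (r0) and one column (c2) fail → the flipped bit is at their intersection.

row 0, column 2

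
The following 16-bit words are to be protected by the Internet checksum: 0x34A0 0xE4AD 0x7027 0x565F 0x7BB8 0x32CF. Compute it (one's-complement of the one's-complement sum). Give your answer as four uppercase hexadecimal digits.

71A3

One's-complement addition (fold any carry out of bit 15 back into bit 0):
  0x34A0 + 0xE4AD = 0x1194D → wrap carry → 0x194E
  0x194E + 0x7027 = 0x08975
  0x8975 + 0x565F = 0x0DFD4
  0xDFD4 + 0x7BB8 = 0x15B8C → wrap carry → 0x5B8D
  0x5B8D + 0x32CF = 0x08E5C
One's-complement sum = 0x8E5C.
Checksum = ~0x8E5C & 0xFFFF = 0x71A3.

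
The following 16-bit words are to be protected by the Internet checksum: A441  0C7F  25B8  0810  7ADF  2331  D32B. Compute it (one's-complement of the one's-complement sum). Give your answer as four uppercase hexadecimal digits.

B03A

One's-complement addition (fold any carry out of bit 15 back into bit 0):
  0xA441 + 0x0C7F = 0x0B0C0
  0xB0C0 + 0x25B8 = 0x0D678
  0xD678 + 0x0810 = 0x0DE88
  0xDE88 + 0x7ADF = 0x15967 → wrap carry → 0x5968
  0x5968 + 0x2331 = 0x07C99
  0x7C99 + 0xD32B = 0x14FC4 → wrap carry → 0x4FC5
One's-complement sum = 0x4FC5.
Checksum = ~0x4FC5 & 0xFFFF = 0xB03A.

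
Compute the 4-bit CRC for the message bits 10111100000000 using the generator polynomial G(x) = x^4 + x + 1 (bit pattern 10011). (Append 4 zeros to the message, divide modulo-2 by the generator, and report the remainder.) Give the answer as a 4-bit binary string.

1110

Append 4 zeros: 101111000000000000. Divide by 10011 (XOR where the leading bit is 1):
  pos 0: 10111 XOR 10011 = 00100
  pos 2: 10010 XOR 10011 = 00001
  pos 6: 10000 XOR 10011 = 00011
  pos 9: 11000 XOR 10011 = 01011
  pos 10: 10110 XOR 10011 = 00101
  pos 12: 10100 XOR 10011 = 00111
Remainder (last 4 bits) = 1110. This is the CRC / FCS.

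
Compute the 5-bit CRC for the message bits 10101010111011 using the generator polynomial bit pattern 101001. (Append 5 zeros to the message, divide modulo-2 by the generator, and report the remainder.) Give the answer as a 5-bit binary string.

00111

Append 5 zeros: 1010101011101100000. Divide by 101001 (XOR where the leading bit is 1):
  pos 0: 101010 XOR 101001 = 000011
  pos 4: 111011 XOR 101001 = 010010
  pos 5: 100101 XOR 101001 = 001100
  pos 7: 110001 XOR 101001 = 011000
  pos 8: 110001 XOR 101001 = 011000
  pos 9: 110000 XOR 101001 = 011001
  pos 10: 110010 XOR 101001 = 011011
  pos 11: 110110 XOR 101001 = 011111
  pos 12: 111110 XOR 101001 = 010111
  pos 13: 101110 XOR 101001 = 000111
Remainder (last 5 bits) = 00111. This is the CRC / FCS.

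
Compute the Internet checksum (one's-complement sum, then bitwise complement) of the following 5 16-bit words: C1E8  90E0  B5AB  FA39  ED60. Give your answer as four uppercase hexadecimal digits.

One's-complement addition (fold any carry out of bit 15 back into bit 0):
  0xC1E8 + 0x90E0 = 0x152C8 → wrap carry → 0x52C9
  0x52C9 + 0xB5AB = 0x10874 → wrap carry → 0x0875
  0x0875 + 0xFA39 = 0x102AE → wrap carry → 0x02AF
  0x02AF + 0xED60 = 0x0F00F
One's-complement sum = 0xF00F.
Checksum = ~0xF00F & 0xFFFF = 0x0FF0.

0FF0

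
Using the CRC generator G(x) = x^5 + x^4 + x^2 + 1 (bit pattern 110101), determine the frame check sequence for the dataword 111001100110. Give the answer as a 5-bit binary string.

Append 5 zeros: 11100110011000000. Divide by 110101 (XOR where the leading bit is 1):
  pos 0: 111001 XOR 110101 = 001100
  pos 2: 110010 XOR 110101 = 000111
  pos 5: 111011 XOR 110101 = 001110
  pos 7: 111000 XOR 110101 = 001101
  pos 9: 110100 XOR 110101 = 000001
Remainder (last 5 bits) = 00100. This is the CRC / FCS.

00100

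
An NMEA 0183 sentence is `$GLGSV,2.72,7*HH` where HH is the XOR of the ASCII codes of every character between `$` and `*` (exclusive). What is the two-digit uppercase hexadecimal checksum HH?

67

XOR the ASCII codes of the payload characters:
  'G' = 0x47 → acc = 0x47
  'L' = 0x4C → acc = 0x0B
  'G' = 0x47 → acc = 0x4C
  'S' = 0x53 → acc = 0x1F
  'V' = 0x56 → acc = 0x49
  ',' = 0x2C → acc = 0x65
  '2' = 0x32 → acc = 0x57
  '.' = 0x2E → acc = 0x79
  '7' = 0x37 → acc = 0x4E
  '2' = 0x32 → acc = 0x7C
  ',' = 0x2C → acc = 0x50
  '7' = 0x37 → acc = 0x67
Checksum = 0x67.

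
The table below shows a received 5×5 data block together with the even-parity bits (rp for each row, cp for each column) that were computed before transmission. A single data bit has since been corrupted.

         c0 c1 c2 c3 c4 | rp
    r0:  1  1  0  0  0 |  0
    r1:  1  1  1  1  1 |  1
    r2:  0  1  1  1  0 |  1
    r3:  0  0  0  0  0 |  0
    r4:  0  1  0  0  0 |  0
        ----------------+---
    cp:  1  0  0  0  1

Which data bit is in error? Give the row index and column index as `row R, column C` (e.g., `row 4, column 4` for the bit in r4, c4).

Recompute each row's even parity and compare to rp:
  r0: data parity 0, sent rp 0 → ok
  r1: data parity 1, sent rp 1 → ok
  r2: data parity 1, sent rp 1 → ok
  r3: data parity 0, sent rp 0 → ok
  r4: data parity 1, sent rp 0 → mismatch
Recompute each column's even parity and compare to cp:
  c0: data parity 0, sent cp 1 → mismatch
  c1: data parity 0, sent cp 0 → ok
  c2: data parity 0, sent cp 0 → ok
  c3: data parity 0, sent cp 0 → ok
  c4: data parity 1, sent cp 1 → ok
Exactly one row (r4) and one column (c0) fail → the flipped bit is at their intersection.

row 4, column 0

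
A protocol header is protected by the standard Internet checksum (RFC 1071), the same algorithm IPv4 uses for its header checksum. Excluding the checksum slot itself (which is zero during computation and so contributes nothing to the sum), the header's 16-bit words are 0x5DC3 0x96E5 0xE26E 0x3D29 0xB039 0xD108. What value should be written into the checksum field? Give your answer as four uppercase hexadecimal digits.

6A7C

One's-complement addition (fold any carry out of bit 15 back into bit 0):
  0x5DC3 + 0x96E5 = 0x0F4A8
  0xF4A8 + 0xE26E = 0x1D716 → wrap carry → 0xD717
  0xD717 + 0x3D29 = 0x11440 → wrap carry → 0x1441
  0x1441 + 0xB039 = 0x0C47A
  0xC47A + 0xD108 = 0x19582 → wrap carry → 0x9583
One's-complement sum = 0x9583.
Checksum = ~0x9583 & 0xFFFF = 0x6A7C.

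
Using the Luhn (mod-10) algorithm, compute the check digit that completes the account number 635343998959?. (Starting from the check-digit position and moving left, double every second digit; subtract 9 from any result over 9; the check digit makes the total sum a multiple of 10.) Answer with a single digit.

Partial digits right→left: 9 5 9 8 9 9 3 4 3 5 3 6
Double every second digit counting from the check-digit position (so the 1st, 3rd, 5th, ... of the partial from the right).
  doubled (with −9 where >9): 9 9 9 6 6 6 → sum 45
  kept as-is: 5 8 9 4 5 6 → sum 37
Total = 45 + 37 = 82.
Check digit = (10 − (82 mod 10)) mod 10 = 8.

8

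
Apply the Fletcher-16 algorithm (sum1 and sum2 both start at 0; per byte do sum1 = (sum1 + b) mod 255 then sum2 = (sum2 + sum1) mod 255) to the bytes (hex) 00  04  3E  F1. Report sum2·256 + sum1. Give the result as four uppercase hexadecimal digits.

7A34

Running sums (mod 255):
  after byte 0 (00): sum1=0, sum2=0
  after byte 1 (04): sum1=4, sum2=4
  after byte 2 (3E): sum1=66, sum2=70
  after byte 3 (F1): sum1=52, sum2=122
Checksum = sum2·256 + sum1 = 122·256 + 52 = 31284 = 0x7A34.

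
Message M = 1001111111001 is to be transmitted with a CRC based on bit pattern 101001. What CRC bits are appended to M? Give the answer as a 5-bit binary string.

Append 5 zeros: 100111111100100000. Divide by 101001 (XOR where the leading bit is 1):
  pos 0: 100111 XOR 101001 = 001110
  pos 2: 111011 XOR 101001 = 010010
  pos 3: 100101 XOR 101001 = 001100
  pos 5: 110010 XOR 101001 = 011011
  pos 6: 110110 XOR 101001 = 011111
  pos 7: 111111 XOR 101001 = 010110
  pos 8: 101100 XOR 101001 = 000101
  pos 11: 101000 XOR 101001 = 000001
Remainder (last 5 bits) = 00010. This is the CRC / FCS.

00010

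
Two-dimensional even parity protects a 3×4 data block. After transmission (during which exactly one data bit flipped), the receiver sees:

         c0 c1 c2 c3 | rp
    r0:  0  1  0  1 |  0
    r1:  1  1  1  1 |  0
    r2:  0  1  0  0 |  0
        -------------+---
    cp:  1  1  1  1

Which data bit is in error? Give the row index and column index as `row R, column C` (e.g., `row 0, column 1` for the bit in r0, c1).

row 2, column 3

Recompute each row's even parity and compare to rp:
  r0: data parity 0, sent rp 0 → ok
  r1: data parity 0, sent rp 0 → ok
  r2: data parity 1, sent rp 0 → mismatch
Recompute each column's even parity and compare to cp:
  c0: data parity 1, sent cp 1 → ok
  c1: data parity 1, sent cp 1 → ok
  c2: data parity 1, sent cp 1 → ok
  c3: data parity 0, sent cp 1 → mismatch
Exactly one row (r2) and one column (c3) fail → the flipped bit is at their intersection.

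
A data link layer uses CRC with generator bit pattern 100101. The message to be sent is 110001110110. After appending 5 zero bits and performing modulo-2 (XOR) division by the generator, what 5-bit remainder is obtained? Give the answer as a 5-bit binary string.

10110

Append 5 zeros: 11000111011000000. Divide by 100101 (XOR where the leading bit is 1):
  pos 0: 110001 XOR 100101 = 010100
  pos 1: 101001 XOR 100101 = 001100
  pos 3: 110010 XOR 100101 = 010111
  pos 4: 101111 XOR 100101 = 001010
  pos 6: 101010 XOR 100101 = 001111
  pos 8: 111100 XOR 100101 = 011001
  pos 9: 110010 XOR 100101 = 010111
  pos 10: 101110 XOR 100101 = 001011
Remainder (last 5 bits) = 10110. This is the CRC / FCS.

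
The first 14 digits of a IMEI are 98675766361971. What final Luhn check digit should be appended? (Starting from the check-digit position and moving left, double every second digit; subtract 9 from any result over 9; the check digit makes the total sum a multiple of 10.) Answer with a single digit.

Partial digits right→left: 1 7 9 1 6 3 6 6 7 5 7 6 8 9
Double every second digit counting from the check-digit position (so the 1st, 3rd, 5th, ... of the partial from the right).
  doubled (with −9 where >9): 2 9 3 3 5 5 7 → sum 34
  kept as-is: 7 1 3 6 5 6 9 → sum 37
Total = 34 + 37 = 71.
Check digit = (10 − (71 mod 10)) mod 10 = 9.

9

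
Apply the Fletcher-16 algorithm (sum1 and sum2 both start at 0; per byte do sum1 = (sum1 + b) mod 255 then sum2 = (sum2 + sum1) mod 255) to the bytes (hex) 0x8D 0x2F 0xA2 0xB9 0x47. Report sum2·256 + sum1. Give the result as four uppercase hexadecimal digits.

2360

Running sums (mod 255):
  after byte 0 (0x8D): sum1=141, sum2=141
  after byte 1 (0x2F): sum1=188, sum2=74
  after byte 2 (0xA2): sum1=95, sum2=169
  after byte 3 (0xB9): sum1=25, sum2=194
  after byte 4 (0x47): sum1=96, sum2=35
Checksum = sum2·256 + sum1 = 35·256 + 96 = 9056 = 0x2360.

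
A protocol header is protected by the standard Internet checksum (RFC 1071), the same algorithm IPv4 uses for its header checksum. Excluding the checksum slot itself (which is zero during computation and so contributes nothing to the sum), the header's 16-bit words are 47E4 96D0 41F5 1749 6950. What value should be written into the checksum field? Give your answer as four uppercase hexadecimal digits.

One's-complement addition (fold any carry out of bit 15 back into bit 0):
  0x47E4 + 0x96D0 = 0x0DEB4
  0xDEB4 + 0x41F5 = 0x120A9 → wrap carry → 0x20AA
  0x20AA + 0x1749 = 0x037F3
  0x37F3 + 0x6950 = 0x0A143
One's-complement sum = 0xA143.
Checksum = ~0xA143 & 0xFFFF = 0x5EBC.

5EBC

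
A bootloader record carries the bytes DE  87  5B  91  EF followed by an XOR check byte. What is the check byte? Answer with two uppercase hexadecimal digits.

XOR the bytes together:
  start with 0xDE
  0xDE ⊕ 0x87 = 0x59
  0x59 ⊕ 0x5B = 0x02
  0x02 ⊕ 0x91 = 0x93
  0x93 ⊕ 0xEF = 0x7C

7C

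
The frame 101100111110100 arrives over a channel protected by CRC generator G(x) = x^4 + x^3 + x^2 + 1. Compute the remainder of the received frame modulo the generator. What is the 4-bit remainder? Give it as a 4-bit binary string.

1000

Modulo-2 division of 101100111110100 by 11101:
  pos 0: 10110 XOR 11101 = 01011
  pos 1: 10110 XOR 11101 = 01011
  pos 2: 10111 XOR 11101 = 01010
  pos 3: 10101 XOR 11101 = 01000
  pos 4: 10001 XOR 11101 = 01100
  pos 5: 11001 XOR 11101 = 00100
  pos 7: 10010 XOR 11101 = 01111
  pos 8: 11111 XOR 11101 = 00010
Remainder = 1000 (nonzero — an error is detected).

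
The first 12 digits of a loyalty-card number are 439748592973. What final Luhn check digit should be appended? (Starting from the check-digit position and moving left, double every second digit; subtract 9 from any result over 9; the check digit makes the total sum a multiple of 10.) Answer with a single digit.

7

Partial digits right→left: 3 7 9 2 9 5 8 4 7 9 3 4
Double every second digit counting from the check-digit position (so the 1st, 3rd, 5th, ... of the partial from the right).
  doubled (with −9 where >9): 6 9 9 7 5 6 → sum 42
  kept as-is: 7 2 5 4 9 4 → sum 31
Total = 42 + 31 = 73.
Check digit = (10 − (73 mod 10)) mod 10 = 7.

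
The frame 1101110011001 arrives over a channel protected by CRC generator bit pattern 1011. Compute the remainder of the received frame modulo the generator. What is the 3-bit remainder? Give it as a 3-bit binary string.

010

Modulo-2 division of 1101110011001 by 1011:
  pos 0: 1101 XOR 1011 = 0110
  pos 1: 1101 XOR 1011 = 0110
  pos 2: 1101 XOR 1011 = 0110
  pos 3: 1100 XOR 1011 = 0111
  pos 4: 1110 XOR 1011 = 0101
  pos 5: 1011 XOR 1011 = 0000
  pos 9: 1001 XOR 1011 = 0010
Remainder = 010 (nonzero — an error is detected).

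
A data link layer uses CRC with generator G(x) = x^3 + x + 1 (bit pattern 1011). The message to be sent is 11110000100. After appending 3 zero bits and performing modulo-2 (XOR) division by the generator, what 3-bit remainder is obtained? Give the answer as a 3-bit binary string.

Append 3 zeros: 11110000100000. Divide by 1011 (XOR where the leading bit is 1):
  pos 0: 1111 XOR 1011 = 0100
  pos 1: 1000 XOR 1011 = 0011
  pos 3: 1100 XOR 1011 = 0111
  pos 4: 1110 XOR 1011 = 0101
  pos 5: 1011 XOR 1011 = 0000
Remainder (last 3 bits) = 000. This is the CRC / FCS.

000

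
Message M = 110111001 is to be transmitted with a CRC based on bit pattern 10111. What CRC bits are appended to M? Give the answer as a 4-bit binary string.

1001

Append 4 zeros: 1101110010000. Divide by 10111 (XOR where the leading bit is 1):
  pos 0: 11011 XOR 10111 = 01100
  pos 1: 11001 XOR 10111 = 01110
  pos 2: 11100 XOR 10111 = 01011
  pos 3: 10110 XOR 10111 = 00001
  pos 7: 11000 XOR 10111 = 01111
  pos 8: 11110 XOR 10111 = 01001
Remainder (last 4 bits) = 1001. This is the CRC / FCS.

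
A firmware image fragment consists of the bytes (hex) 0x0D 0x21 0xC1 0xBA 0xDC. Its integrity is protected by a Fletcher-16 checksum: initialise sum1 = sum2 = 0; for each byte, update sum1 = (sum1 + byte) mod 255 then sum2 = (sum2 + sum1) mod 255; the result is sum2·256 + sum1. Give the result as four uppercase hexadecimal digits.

5D87

Running sums (mod 255):
  after byte 0 (0x0D): sum1=13, sum2=13
  after byte 1 (0x21): sum1=46, sum2=59
  after byte 2 (0xC1): sum1=239, sum2=43
  after byte 3 (0xBA): sum1=170, sum2=213
  after byte 4 (0xDC): sum1=135, sum2=93
Checksum = sum2·256 + sum1 = 93·256 + 135 = 23943 = 0x5D87.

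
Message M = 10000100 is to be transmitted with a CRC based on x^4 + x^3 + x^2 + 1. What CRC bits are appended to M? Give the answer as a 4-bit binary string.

0011

Append 4 zeros: 100001000000. Divide by 11101 (XOR where the leading bit is 1):
  pos 0: 10000 XOR 11101 = 01101
  pos 1: 11011 XOR 11101 = 00110
  pos 3: 11000 XOR 11101 = 00101
  pos 5: 10100 XOR 11101 = 01001
  pos 6: 10010 XOR 11101 = 01111
  pos 7: 11110 XOR 11101 = 00011
Remainder (last 4 bits) = 0011. This is the CRC / FCS.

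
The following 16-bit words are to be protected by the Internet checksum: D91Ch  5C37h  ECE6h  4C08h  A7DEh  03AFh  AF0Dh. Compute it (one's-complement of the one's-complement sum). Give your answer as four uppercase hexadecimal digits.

3721

One's-complement addition (fold any carry out of bit 15 back into bit 0):
  0xD91C + 0x5C37 = 0x13553 → wrap carry → 0x3554
  0x3554 + 0xECE6 = 0x1223A → wrap carry → 0x223B
  0x223B + 0x4C08 = 0x06E43
  0x6E43 + 0xA7DE = 0x11621 → wrap carry → 0x1622
  0x1622 + 0x03AF = 0x019D1
  0x19D1 + 0xAF0D = 0x0C8DE
One's-complement sum = 0xC8DE.
Checksum = ~0xC8DE & 0xFFFF = 0x3721.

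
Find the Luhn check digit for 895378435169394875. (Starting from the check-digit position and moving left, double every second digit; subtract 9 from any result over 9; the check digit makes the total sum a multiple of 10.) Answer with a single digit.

5

Partial digits right→left: 5 7 8 4 9 3 9 6 1 5 3 4 8 7 3 5 9 8
Double every second digit counting from the check-digit position (so the 1st, 3rd, 5th, ... of the partial from the right).
  doubled (with −9 where >9): 1 7 9 9 2 6 7 6 9 → sum 56
  kept as-is: 7 4 3 6 5 4 7 5 8 → sum 49
Total = 56 + 49 = 105.
Check digit = (10 − (105 mod 10)) mod 10 = 5.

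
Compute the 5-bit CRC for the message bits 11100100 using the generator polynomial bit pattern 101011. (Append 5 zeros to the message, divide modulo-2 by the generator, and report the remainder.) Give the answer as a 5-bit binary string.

Append 5 zeros: 1110010000000. Divide by 101011 (XOR where the leading bit is 1):
  pos 0: 111001 XOR 101011 = 010010
  pos 1: 100100 XOR 101011 = 001111
  pos 3: 111100 XOR 101011 = 010111
  pos 4: 101110 XOR 101011 = 000101
  pos 7: 101000 XOR 101011 = 000011
Remainder (last 5 bits) = 00011. This is the CRC / FCS.

00011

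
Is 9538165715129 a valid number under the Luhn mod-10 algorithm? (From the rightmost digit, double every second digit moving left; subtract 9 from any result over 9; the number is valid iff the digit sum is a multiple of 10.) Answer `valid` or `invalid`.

valid

From the right, keep odd positions and double even positions (subtract 9 from any doubled value over 9):
  doubled (positions 2,4,...): 4 1 5 3 7 1 → sum 21
  kept (positions 1,3,...): 9 1 1 5 1 3 9 → sum 29
Total = 50.
50 mod 10 = 0, so the number is valid.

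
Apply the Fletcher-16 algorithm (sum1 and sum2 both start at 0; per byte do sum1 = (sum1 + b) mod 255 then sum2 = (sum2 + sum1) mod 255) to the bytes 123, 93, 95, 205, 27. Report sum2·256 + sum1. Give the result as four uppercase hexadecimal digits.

B321

Running sums (mod 255):
  after byte 0 (123): sum1=123, sum2=123
  after byte 1 (93): sum1=216, sum2=84
  after byte 2 (95): sum1=56, sum2=140
  after byte 3 (205): sum1=6, sum2=146
  after byte 4 (27): sum1=33, sum2=179
Checksum = sum2·256 + sum1 = 179·256 + 33 = 45857 = 0xB321.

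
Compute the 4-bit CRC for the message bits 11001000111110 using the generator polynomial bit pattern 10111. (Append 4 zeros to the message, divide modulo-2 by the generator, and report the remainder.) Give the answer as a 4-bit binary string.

Append 4 zeros: 110010001111100000. Divide by 10111 (XOR where the leading bit is 1):
  pos 0: 11001 XOR 10111 = 01110
  pos 1: 11100 XOR 10111 = 01011
  pos 2: 10110 XOR 10111 = 00001
  pos 6: 10111 XOR 10111 = 00000
  pos 11: 11000 XOR 10111 = 01111
  pos 12: 11110 XOR 10111 = 01001
  pos 13: 10010 XOR 10111 = 00101
Remainder (last 4 bits) = 0101. This is the CRC / FCS.

0101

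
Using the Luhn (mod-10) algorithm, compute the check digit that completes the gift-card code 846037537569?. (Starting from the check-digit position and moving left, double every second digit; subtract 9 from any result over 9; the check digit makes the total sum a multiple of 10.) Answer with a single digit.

6

Partial digits right→left: 9 6 5 7 3 5 7 3 0 6 4 8
Double every second digit counting from the check-digit position (so the 1st, 3rd, 5th, ... of the partial from the right).
  doubled (with −9 where >9): 9 1 6 5 0 8 → sum 29
  kept as-is: 6 7 5 3 6 8 → sum 35
Total = 29 + 35 = 64.
Check digit = (10 − (64 mod 10)) mod 10 = 6.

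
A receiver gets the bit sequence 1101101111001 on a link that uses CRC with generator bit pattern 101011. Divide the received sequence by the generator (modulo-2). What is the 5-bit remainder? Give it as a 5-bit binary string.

00001

Modulo-2 division of 1101101111001 by 101011:
  pos 0: 110110 XOR 101011 = 011101
  pos 1: 111011 XOR 101011 = 010000
  pos 2: 100001 XOR 101011 = 001010
  pos 4: 101011 XOR 101011 = 000000
Remainder = 00001 (nonzero — an error is detected).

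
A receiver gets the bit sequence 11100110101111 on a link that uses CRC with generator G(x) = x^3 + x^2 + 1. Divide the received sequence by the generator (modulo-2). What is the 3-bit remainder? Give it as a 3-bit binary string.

Modulo-2 division of 11100110101111 by 1101:
  pos 0: 1110 XOR 1101 = 0011
  pos 2: 1101 XOR 1101 = 0000
  pos 6: 1010 XOR 1101 = 0111
  pos 7: 1111 XOR 1101 = 0010
  pos 9: 1011 XOR 1101 = 0110
  pos 10: 1101 XOR 1101 = 0000
Remainder = 000 (zero — the frame passes the CRC check).

000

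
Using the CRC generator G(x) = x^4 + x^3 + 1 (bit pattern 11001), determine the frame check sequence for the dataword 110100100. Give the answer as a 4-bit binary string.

0100

Append 4 zeros: 1101001000000. Divide by 11001 (XOR where the leading bit is 1):
  pos 0: 11010 XOR 11001 = 00011
  pos 3: 11010 XOR 11001 = 00011
  pos 6: 11000 XOR 11001 = 00001
Remainder (last 4 bits) = 0100. This is the CRC / FCS.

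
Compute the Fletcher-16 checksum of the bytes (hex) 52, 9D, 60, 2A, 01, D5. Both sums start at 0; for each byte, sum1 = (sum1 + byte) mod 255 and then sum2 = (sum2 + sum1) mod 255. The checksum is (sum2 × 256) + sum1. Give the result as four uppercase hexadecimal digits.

D951

Running sums (mod 255):
  after byte 0 (52): sum1=82, sum2=82
  after byte 1 (9D): sum1=239, sum2=66
  after byte 2 (60): sum1=80, sum2=146
  after byte 3 (2A): sum1=122, sum2=13
  after byte 4 (01): sum1=123, sum2=136
  after byte 5 (D5): sum1=81, sum2=217
Checksum = sum2·256 + sum1 = 217·256 + 81 = 55633 = 0xD951.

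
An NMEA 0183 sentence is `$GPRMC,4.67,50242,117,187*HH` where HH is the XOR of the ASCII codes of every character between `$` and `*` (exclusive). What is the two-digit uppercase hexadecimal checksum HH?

68

XOR the ASCII codes of the payload characters:
  'G' = 0x47 → acc = 0x47
  'P' = 0x50 → acc = 0x17
  'R' = 0x52 → acc = 0x45
  'M' = 0x4D → acc = 0x08
  'C' = 0x43 → acc = 0x4B
  ',' = 0x2C → acc = 0x67
  '4' = 0x34 → acc = 0x53
  '.' = 0x2E → acc = 0x7D
  '6' = 0x36 → acc = 0x4B
  '7' = 0x37 → acc = 0x7C
  ',' = 0x2C → acc = 0x50
  '5' = 0x35 → acc = 0x65
  '0' = 0x30 → acc = 0x55
  '2' = 0x32 → acc = 0x67
  '4' = 0x34 → acc = 0x53
  '2' = 0x32 → acc = 0x61
  ',' = 0x2C → acc = 0x4D
  '1' = 0x31 → acc = 0x7C
  '1' = 0x31 → acc = 0x4D
  '7' = 0x37 → acc = 0x7A
  ',' = 0x2C → acc = 0x56
  '1' = 0x31 → acc = 0x67
  '8' = 0x38 → acc = 0x5F
  '7' = 0x37 → acc = 0x68
Checksum = 0x68.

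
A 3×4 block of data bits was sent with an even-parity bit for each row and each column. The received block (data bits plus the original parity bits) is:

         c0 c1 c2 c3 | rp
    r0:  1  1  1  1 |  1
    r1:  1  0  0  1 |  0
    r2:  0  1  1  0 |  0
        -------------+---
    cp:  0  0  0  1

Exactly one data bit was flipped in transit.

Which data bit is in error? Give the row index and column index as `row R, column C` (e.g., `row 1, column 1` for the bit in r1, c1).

Recompute each row's even parity and compare to rp:
  r0: data parity 0, sent rp 1 → mismatch
  r1: data parity 0, sent rp 0 → ok
  r2: data parity 0, sent rp 0 → ok
Recompute each column's even parity and compare to cp:
  c0: data parity 0, sent cp 0 → ok
  c1: data parity 0, sent cp 0 → ok
  c2: data parity 0, sent cp 0 → ok
  c3: data parity 0, sent cp 1 → mismatch
Exactly one row (r0) and one column (c3) fail → the flipped bit is at their intersection.

row 0, column 3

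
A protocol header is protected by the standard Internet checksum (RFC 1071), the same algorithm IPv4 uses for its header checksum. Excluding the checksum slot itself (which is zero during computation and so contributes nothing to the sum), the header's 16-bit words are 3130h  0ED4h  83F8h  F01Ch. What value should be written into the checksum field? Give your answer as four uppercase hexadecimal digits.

One's-complement addition (fold any carry out of bit 15 back into bit 0):
  0x3130 + 0x0ED4 = 0x04004
  0x4004 + 0x83F8 = 0x0C3FC
  0xC3FC + 0xF01C = 0x1B418 → wrap carry → 0xB419
One's-complement sum = 0xB419.
Checksum = ~0xB419 & 0xFFFF = 0x4BE6.

4BE6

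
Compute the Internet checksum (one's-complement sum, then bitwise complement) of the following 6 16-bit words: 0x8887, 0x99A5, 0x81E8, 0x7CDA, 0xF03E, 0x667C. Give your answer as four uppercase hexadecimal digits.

8854

One's-complement addition (fold any carry out of bit 15 back into bit 0):
  0x8887 + 0x99A5 = 0x1222C → wrap carry → 0x222D
  0x222D + 0x81E8 = 0x0A415
  0xA415 + 0x7CDA = 0x120EF → wrap carry → 0x20F0
  0x20F0 + 0xF03E = 0x1112E → wrap carry → 0x112F
  0x112F + 0x667C = 0x077AB
One's-complement sum = 0x77AB.
Checksum = ~0x77AB & 0xFFFF = 0x8854.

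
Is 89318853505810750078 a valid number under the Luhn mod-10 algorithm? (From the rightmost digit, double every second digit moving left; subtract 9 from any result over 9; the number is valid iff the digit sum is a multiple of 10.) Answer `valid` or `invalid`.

invalid

From the right, keep odd positions and double even positions (subtract 9 from any doubled value over 9):
  doubled (positions 2,4,...): 5 0 5 2 1 1 1 7 6 7 → sum 35
  kept (positions 1,3,...): 8 0 5 0 8 0 3 8 1 9 → sum 42
Total = 77.
77 mod 10 = 7, so the number is invalid.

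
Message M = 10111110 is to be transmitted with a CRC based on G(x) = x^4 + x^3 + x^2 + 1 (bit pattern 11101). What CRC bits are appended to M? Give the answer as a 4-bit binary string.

0011

Append 4 zeros: 101111100000. Divide by 11101 (XOR where the leading bit is 1):
  pos 0: 10111 XOR 11101 = 01010
  pos 1: 10101 XOR 11101 = 01000
  pos 2: 10001 XOR 11101 = 01100
  pos 3: 11000 XOR 11101 = 00101
  pos 5: 10100 XOR 11101 = 01001
  pos 6: 10010 XOR 11101 = 01111
  pos 7: 11110 XOR 11101 = 00011
Remainder (last 4 bits) = 0011. This is the CRC / FCS.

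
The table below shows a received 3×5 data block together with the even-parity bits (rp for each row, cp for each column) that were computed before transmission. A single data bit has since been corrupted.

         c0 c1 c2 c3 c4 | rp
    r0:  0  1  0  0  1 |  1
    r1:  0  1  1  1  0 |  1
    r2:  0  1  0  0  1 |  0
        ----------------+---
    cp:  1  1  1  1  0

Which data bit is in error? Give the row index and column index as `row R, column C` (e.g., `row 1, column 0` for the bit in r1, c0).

Recompute each row's even parity and compare to rp:
  r0: data parity 0, sent rp 1 → mismatch
  r1: data parity 1, sent rp 1 → ok
  r2: data parity 0, sent rp 0 → ok
Recompute each column's even parity and compare to cp:
  c0: data parity 0, sent cp 1 → mismatch
  c1: data parity 1, sent cp 1 → ok
  c2: data parity 1, sent cp 1 → ok
  c3: data parity 1, sent cp 1 → ok
  c4: data parity 0, sent cp 0 → ok
Exactly one row (r0) and one column (c0) fail → the flipped bit is at their intersection.

row 0, column 0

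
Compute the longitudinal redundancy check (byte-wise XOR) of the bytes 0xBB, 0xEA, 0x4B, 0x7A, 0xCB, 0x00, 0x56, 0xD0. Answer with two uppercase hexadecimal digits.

2D

XOR the bytes together:
  start with 0xBB
  0xBB ⊕ 0xEA = 0x51
  0x51 ⊕ 0x4B = 0x1A
  0x1A ⊕ 0x7A = 0x60
  0x60 ⊕ 0xCB = 0xAB
  0xAB ⊕ 0x00 = 0xAB
  0xAB ⊕ 0x56 = 0xFD
  0xFD ⊕ 0xD0 = 0x2D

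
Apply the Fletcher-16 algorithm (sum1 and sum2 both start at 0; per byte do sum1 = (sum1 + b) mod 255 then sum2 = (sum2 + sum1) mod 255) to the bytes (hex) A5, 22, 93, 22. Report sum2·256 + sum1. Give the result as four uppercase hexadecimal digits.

Running sums (mod 255):
  after byte 0 (A5): sum1=165, sum2=165
  after byte 1 (22): sum1=199, sum2=109
  after byte 2 (93): sum1=91, sum2=200
  after byte 3 (22): sum1=125, sum2=70
Checksum = sum2·256 + sum1 = 70·256 + 125 = 18045 = 0x467D.

467D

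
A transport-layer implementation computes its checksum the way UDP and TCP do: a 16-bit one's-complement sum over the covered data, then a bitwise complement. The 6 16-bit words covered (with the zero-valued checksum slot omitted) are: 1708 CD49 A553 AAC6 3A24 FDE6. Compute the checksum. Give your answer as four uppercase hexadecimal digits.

9388

One's-complement addition (fold any carry out of bit 15 back into bit 0):
  0x1708 + 0xCD49 = 0x0E451
  0xE451 + 0xA553 = 0x189A4 → wrap carry → 0x89A5
  0x89A5 + 0xAAC6 = 0x1346B → wrap carry → 0x346C
  0x346C + 0x3A24 = 0x06E90
  0x6E90 + 0xFDE6 = 0x16C76 → wrap carry → 0x6C77
One's-complement sum = 0x6C77.
Checksum = ~0x6C77 & 0xFFFF = 0x9388.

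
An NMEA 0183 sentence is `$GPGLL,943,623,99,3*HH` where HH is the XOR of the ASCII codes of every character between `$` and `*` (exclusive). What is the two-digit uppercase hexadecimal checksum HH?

XOR the ASCII codes of the payload characters:
  'G' = 0x47 → acc = 0x47
  'P' = 0x50 → acc = 0x17
  'G' = 0x47 → acc = 0x50
  'L' = 0x4C → acc = 0x1C
  'L' = 0x4C → acc = 0x50
  ',' = 0x2C → acc = 0x7C
  '9' = 0x39 → acc = 0x45
  '4' = 0x34 → acc = 0x71
  '3' = 0x33 → acc = 0x42
  ',' = 0x2C → acc = 0x6E
  '6' = 0x36 → acc = 0x58
  '2' = 0x32 → acc = 0x6A
  '3' = 0x33 → acc = 0x59
  ',' = 0x2C → acc = 0x75
  '9' = 0x39 → acc = 0x4C
  '9' = 0x39 → acc = 0x75
  ',' = 0x2C → acc = 0x59
  '3' = 0x33 → acc = 0x6A
Checksum = 0x6A.

6A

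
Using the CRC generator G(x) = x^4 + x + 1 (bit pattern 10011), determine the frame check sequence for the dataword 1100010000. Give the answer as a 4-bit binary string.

Append 4 zeros: 11000100000000. Divide by 10011 (XOR where the leading bit is 1):
  pos 0: 11000 XOR 10011 = 01011
  pos 1: 10111 XOR 10011 = 00100
  pos 3: 10000 XOR 10011 = 00011
  pos 6: 11000 XOR 10011 = 01011
  pos 7: 10110 XOR 10011 = 00101
  pos 9: 10100 XOR 10011 = 00111
Remainder (last 4 bits) = 0111. This is the CRC / FCS.

0111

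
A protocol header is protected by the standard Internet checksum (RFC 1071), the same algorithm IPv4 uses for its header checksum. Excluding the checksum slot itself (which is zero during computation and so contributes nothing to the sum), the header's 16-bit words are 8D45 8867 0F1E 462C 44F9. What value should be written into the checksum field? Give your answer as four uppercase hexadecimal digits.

500F

One's-complement addition (fold any carry out of bit 15 back into bit 0):
  0x8D45 + 0x8867 = 0x115AC → wrap carry → 0x15AD
  0x15AD + 0x0F1E = 0x024CB
  0x24CB + 0x462C = 0x06AF7
  0x6AF7 + 0x44F9 = 0x0AFF0
One's-complement sum = 0xAFF0.
Checksum = ~0xAFF0 & 0xFFFF = 0x500F.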